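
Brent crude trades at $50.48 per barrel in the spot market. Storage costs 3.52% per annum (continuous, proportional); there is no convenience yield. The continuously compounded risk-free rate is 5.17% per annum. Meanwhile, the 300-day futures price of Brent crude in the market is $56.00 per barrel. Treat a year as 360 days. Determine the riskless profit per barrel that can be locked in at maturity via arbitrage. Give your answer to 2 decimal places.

Fair futures: F* = S·e^(carry·T), with carry = (r + u) = 0.0517 + 0.0352 = 0.0869
F* = 50.48 · e^(0.0869 × 300/360) = 50.48 · e^0.072417 = 50.48 × 1.075104 = $54.2712
Market $56.00 > fair $54.2712: forward overpriced → cash-and-carry (buy spot, short the forward).
At maturity, profit = |F_mkt − F*| = |56.00 − 54.2712| = $1.73 per barrel

$1.73 per barrel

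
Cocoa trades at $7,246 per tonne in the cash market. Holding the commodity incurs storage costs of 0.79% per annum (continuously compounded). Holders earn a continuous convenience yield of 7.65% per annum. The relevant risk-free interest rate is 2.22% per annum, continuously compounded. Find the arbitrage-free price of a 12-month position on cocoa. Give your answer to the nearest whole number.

$6,917 per tonne

Net carry = r + u − y = 0.0222 + 0.0079 − 0.0765 = -0.0464
F = S·e^((r+u−y)T) = 7246 · e^(-0.0464 × 12/12) = 7246 · e^-0.046400
= 7246 × 0.954660 = $6,917 per tonne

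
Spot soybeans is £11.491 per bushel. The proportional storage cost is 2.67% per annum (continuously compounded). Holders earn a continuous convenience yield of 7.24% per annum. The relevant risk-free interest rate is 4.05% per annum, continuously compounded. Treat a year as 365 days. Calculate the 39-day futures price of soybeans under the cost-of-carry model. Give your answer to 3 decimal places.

Net carry = r + u − y = 0.0405 + 0.0267 − 0.0724 = -0.0052
F = S·e^((r+u−y)T) = 11.491 · e^(-0.0052 × 39/365) = 11.491 · e^-0.000556
= 11.491 × 0.999444 = £11.485 per bushel

£11.485 per bushel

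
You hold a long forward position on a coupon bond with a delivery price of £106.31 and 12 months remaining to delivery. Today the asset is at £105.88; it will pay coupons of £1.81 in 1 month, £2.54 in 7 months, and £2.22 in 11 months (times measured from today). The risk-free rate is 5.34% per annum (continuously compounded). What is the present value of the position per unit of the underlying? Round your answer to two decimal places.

-£1.28

PV(remaining coupons) I = 1.81·e^(−0.0534·1/12) + 2.54·e^(−0.0534·7/12) + 2.22·e^(−0.0534·11/12) = 6.3780
Current forward F = (S − I)·e^(rT) = (105.88 − 6.3780)·e^(0.0534·12/12) = 99.5020 × 1.054852 = 104.9599
Value (long) = (F − K)·e^(−rT) = (104.9599 − 106.31) × 0.948001 = -1.2799
Value = -£1.28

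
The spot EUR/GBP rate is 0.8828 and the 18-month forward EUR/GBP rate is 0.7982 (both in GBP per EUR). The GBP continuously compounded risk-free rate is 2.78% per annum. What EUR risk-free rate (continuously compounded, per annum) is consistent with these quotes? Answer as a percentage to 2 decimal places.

9.50%

F = S·e^((r_GBP − r_EUR)T) ⇒ r_EUR = r_GBP − ln(F/S)/T
ln(0.7982/0.8828) = -0.100739; /(18/12) = -0.067159
r_EUR = 0.0278 + 0.067159 = 0.094959
r_EUR = 9.50%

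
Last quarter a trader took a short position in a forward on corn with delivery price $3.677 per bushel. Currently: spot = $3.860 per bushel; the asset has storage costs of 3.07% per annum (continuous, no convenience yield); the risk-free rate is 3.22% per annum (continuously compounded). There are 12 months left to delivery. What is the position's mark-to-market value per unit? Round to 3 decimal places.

-$0.420 per bushel

Current fair forward for the remaining 12 months: F = S·e^((r + u)·T), (r + u) = 0.0322 + 0.0307 = 0.0629
F = 3.860 · e^(0.0629 × 12/12) = 3.860 × 1.064920 = 4.1106
Value of long forward = (F − K)·e^(−rT) = (4.1106 − 3.677) · e^(−0.0322·12/12)
= 0.4336 × 0.968313 = 0.420
Short position value = −(long value) = -$0.420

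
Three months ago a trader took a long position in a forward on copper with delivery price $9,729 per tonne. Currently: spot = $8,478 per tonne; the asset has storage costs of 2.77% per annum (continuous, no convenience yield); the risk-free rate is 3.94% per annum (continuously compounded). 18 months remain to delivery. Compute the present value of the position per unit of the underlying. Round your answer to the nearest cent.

-$333.00 per tonne

Current fair forward for the remaining 18 months: F = S·e^((r + u)·T), (r + u) = 0.0394 + 0.0277 = 0.0671
F = 8478 · e^(0.0671 × 18/12) = 8478 × 1.10588951 = 9375.7313
Value of long forward = (F − K)·e^(−rT) = (9375.7313 − 9729) · e^(−0.0394·18/12)
= -353.2687 × 0.94261250 = -333.00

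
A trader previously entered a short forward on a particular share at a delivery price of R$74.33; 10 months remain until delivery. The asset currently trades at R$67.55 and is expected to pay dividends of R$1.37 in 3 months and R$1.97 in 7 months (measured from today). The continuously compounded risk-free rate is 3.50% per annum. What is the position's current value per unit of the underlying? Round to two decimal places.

PV(remaining dividends) I = 1.37·e^(−0.0350·3/12) + 1.97·e^(−0.0350·7/12) = 3.2883
Current forward F = (S − I)·e^(rT) = (67.55 − 3.2883)·e^(0.0350·10/12) = 64.2617 × 1.029596 = 66.1636
Value (long) = (F − K)·e^(−rT) = (66.1636 − 74.33) × 0.971255 = -7.9317
Short position value = −(long value) = R$7.93

R$7.93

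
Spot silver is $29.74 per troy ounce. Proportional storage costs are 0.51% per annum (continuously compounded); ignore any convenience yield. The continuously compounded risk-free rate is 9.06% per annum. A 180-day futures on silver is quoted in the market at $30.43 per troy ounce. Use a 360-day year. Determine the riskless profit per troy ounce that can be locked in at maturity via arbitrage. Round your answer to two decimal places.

$0.77 per troy ounce

Fair futures: F* = S·e^(carry·T), with carry = (r + u) = 0.0906 + 0.0051 = 0.0957
F* = 29.74 · e^(0.0957 × 180/360) = 29.74 · e^0.047850 = 29.74 × 1.049013 = $31.1976
Market $30.43 < fair $31.1976: forward underpriced → reverse cash-and-carry (short spot, go long the forward).
At maturity, profit = |F_mkt − F*| = |30.43 − 31.1976| = $0.77 per troy ounce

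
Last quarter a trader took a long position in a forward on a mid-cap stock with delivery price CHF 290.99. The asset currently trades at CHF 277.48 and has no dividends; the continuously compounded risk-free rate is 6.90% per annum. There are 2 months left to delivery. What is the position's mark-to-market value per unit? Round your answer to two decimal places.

Current fair forward for the remaining 2 months: F = S·e^(r·T), r = 0.0690
F = 277.48 · e^(0.0690 × 2/12) = 277.48 × 1.011566 = 280.6893
Value of long forward = (F − K)·e^(−rT) = (280.6893 − 290.99) · e^(−0.0690·2/12)
= -10.3007 × 0.988566 = -10.18

-CHF 10.18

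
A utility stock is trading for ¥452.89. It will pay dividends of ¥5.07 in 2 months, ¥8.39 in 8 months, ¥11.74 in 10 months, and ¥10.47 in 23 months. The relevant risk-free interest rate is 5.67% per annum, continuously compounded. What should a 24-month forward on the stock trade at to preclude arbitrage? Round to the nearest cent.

PV(dividends) I = 5.07·e^(−0.0567·2/12) + 8.39·e^(−0.0567·8/12) + 11.74·e^(−0.0567·10/12) + 10.47·e^(−0.0567·23/12)
I = 5.0223 + 8.0788 + 11.1982 + 9.3918 = 33.6911
F = (S − I)·e^(rT) = (452.89 − 33.6911) · e^(0.0567·24/12)
= 419.1989 · e^0.113400 = 419.1989 × 1.120080 = ¥469.54

¥469.54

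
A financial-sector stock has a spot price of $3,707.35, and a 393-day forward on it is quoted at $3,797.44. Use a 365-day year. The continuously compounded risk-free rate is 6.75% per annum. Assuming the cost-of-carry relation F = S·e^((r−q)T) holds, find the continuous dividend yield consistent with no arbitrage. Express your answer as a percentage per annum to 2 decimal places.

4.52%

From F = S·e^((r−q)T): (r − q) = ln(F/S)/T
ln(3797.44/3707.35) = ln(1.024300) = 0.024009
(r − q) = 0.024009 / (393/365) = 0.022298
q = r − ln(F/S)/T = 0.0675 − 0.022298 = 0.045202
q = 4.52%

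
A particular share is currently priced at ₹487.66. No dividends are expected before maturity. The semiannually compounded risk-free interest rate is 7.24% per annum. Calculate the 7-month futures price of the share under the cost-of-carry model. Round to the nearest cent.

F = S · (1+r/2)^(2T)
= 487.66 × 1.042359
F = ₹508.32

₹508.32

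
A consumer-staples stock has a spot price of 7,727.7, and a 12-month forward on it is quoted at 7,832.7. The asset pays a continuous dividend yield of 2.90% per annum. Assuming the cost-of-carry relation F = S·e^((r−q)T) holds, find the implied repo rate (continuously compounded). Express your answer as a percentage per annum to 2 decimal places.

4.25%

From F = S·e^((r−q)T): (r − q) = ln(F/S)/T
ln(7832.7/7727.7) = ln(1.013587) = 0.013496
(r − q) = 0.013496 / (12/12) = 0.013496
r = ln(F/S)/T + q = 0.013496 + 0.0290 = 0.042496
r = 4.25%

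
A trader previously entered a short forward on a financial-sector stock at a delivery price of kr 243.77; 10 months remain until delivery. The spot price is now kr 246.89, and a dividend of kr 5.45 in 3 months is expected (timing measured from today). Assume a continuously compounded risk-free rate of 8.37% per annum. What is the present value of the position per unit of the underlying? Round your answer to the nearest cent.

-kr 14.21

PV(remaining dividends) I = 5.45·e^(−0.0837·3/12) = 5.3371
Current forward F = (S − I)·e^(rT) = (246.89 − 5.3371)·e^(0.0837·10/12) = 241.5529 × 1.072240 = 259.0027
Value (long) = (F − K)·e^(−rT) = (259.0027 − 243.77) × 0.932627 = 14.2064
Short position value = −(long value) = -kr 14.21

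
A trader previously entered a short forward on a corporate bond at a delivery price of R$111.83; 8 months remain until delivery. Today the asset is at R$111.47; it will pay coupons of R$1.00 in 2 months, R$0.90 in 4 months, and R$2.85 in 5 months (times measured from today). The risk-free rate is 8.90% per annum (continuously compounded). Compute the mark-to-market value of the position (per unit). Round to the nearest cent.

-R$1.48

PV(remaining coupons) I = 1.00·e^(−0.0890·2/12) + 0.90·e^(−0.0890·4/12) + 2.85·e^(−0.0890·5/12) = 4.6052
Current forward F = (S − I)·e^(rT) = (111.47 − 4.6052)·e^(0.0890·8/12) = 106.8648 × 1.061129 = 113.3973
Value (long) = (F − K)·e^(−rT) = (113.3973 − 111.83) × 0.942393 = 1.4770
Short position value = −(long value) = -R$1.48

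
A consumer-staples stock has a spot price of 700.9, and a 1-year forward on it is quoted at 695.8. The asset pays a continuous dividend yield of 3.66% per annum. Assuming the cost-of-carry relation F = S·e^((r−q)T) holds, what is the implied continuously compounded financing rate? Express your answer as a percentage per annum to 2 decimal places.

From F = S·e^((r−q)T): (r − q) = ln(F/S)/T
ln(695.8/700.9) = ln(0.992724) = -0.007303
(r − q) = -0.007303 / (1) = -0.007303
r = ln(F/S)/T + q = -0.007303 + 0.0366 = 0.029297
r = 2.93%

2.93%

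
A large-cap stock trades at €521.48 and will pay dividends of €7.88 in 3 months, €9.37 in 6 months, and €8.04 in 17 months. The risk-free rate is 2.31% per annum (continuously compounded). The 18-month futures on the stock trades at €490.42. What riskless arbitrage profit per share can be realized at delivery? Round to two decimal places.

€23.69 per share

PV(dividends) I = 7.88·e^(−0.0231·3/12) + 9.37·e^(−0.0231·6/12) + 8.04·e^(−0.0231·17/12) = 24.8782
Fair futures F* = (S − I)·e^(rT) = (521.48 − 24.8782)·e^0.034650 = 496.6018 × 1.035257 = 514.1105
Market €490.42 < fair 514.1105: forward underpriced → reverse cash-and-carry (short the stock, invest proceeds at r, pay the dividends, go long the forward).
Profit at T = |F_mkt − F*| = |490.42 − 514.1105| = €23.69 per share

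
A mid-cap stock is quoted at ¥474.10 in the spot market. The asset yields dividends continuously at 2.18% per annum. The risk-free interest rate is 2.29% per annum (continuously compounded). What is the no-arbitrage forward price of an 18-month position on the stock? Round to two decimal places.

¥474.88

F = S·e^((r − q)T) = 474.10 · e^((0.0229 − 0.0218) × 18/12)
= 474.10 · e^0.001650 = 474.10 × 1.001651
F = ¥474.88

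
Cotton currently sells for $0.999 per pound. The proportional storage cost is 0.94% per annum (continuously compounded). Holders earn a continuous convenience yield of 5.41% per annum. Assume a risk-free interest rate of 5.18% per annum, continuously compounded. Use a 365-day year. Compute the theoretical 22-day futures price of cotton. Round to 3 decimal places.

$0.999 per pound

Net carry = r + u − y = 0.0518 + 0.0094 − 0.0541 = 0.0071
F = S·e^((r+u−y)T) = 0.999 · e^(0.0071 × 22/365) = 0.999 · e^0.000428
= 0.999 × 1.000428 = $0.999 per pound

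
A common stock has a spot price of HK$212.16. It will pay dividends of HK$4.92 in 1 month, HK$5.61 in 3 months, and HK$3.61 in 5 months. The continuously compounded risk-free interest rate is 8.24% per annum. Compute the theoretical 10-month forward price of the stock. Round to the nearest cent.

HK$212.38

PV(dividends) I = 4.92·e^(−0.0824·1/12) + 5.61·e^(−0.0824·3/12) + 3.61·e^(−0.0824·5/12)
I = 4.8863 + 5.4956 + 3.4882 = 13.8701
F = (S − I)·e^(rT) = (212.16 − 13.8701) · e^(0.0824·10/12)
= 198.2899 · e^0.068667 = 198.2899 × 1.071079 = HK$212.38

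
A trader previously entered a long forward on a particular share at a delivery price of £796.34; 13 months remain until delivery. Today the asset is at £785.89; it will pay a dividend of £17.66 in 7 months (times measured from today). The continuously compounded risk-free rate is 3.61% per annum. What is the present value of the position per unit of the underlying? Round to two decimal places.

£2.80

PV(remaining dividends) I = 17.66·e^(−0.0361·7/12) = 17.2920
Current forward F = (S − I)·e^(rT) = (785.89 − 17.2920)·e^(0.0361·13/12) = 768.5980 × 1.039883 = 799.2520
Value (long) = (F − K)·e^(−rT) = (799.2520 − 796.34) × 0.961647 = 2.8003
Value = £2.80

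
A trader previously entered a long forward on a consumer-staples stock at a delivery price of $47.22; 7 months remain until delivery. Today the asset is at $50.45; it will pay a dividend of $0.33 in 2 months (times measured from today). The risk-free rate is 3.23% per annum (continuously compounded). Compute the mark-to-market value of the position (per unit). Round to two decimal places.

$3.78

PV(remaining dividends) I = 0.33·e^(−0.0323·2/12) = 0.3282
Current forward F = (S − I)·e^(rT) = (50.45 − 0.3282)·e^(0.0323·7/12) = 50.1218 × 1.019020 = 51.0751
Value (long) = (F − K)·e^(−rT) = (51.0751 − 47.22) × 0.981335 = 3.7831
Value = $3.78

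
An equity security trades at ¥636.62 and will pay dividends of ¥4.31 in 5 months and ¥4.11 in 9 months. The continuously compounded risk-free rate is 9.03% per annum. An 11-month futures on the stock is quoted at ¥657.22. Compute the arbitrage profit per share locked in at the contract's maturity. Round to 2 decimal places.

PV(dividends) I = 4.31·e^(−0.0903·5/12) + 4.11·e^(−0.0903·9/12) = 7.9917
Fair futures F* = (S − I)·e^(rT) = (636.62 − 7.9917)·e^0.082775 = 628.6283 × 1.086297 = 682.8770
Market ¥657.22 < fair 682.8770: forward underpriced → reverse cash-and-carry (short the stock, invest proceeds at r, pay the dividends, go long the forward).
Profit at T = |F_mkt − F*| = |657.22 − 682.8770| = ¥25.66 per share

¥25.66 per share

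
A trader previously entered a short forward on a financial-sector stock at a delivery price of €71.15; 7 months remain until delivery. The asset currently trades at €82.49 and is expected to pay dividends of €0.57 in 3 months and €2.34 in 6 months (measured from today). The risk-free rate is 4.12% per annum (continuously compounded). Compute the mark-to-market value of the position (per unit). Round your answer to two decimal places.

-€10.17

PV(remaining dividends) I = 0.57·e^(−0.0412·3/12) + 2.34·e^(−0.0412·6/12) = 2.8564
Current forward F = (S − I)·e^(rT) = (82.49 − 2.8564)·e^(0.0412·7/12) = 79.6336 × 1.024324 = 81.5706
Value (long) = (F − K)·e^(−rT) = (81.5706 − 71.15) × 0.976253 = 10.1731
Short position value = −(long value) = -€10.17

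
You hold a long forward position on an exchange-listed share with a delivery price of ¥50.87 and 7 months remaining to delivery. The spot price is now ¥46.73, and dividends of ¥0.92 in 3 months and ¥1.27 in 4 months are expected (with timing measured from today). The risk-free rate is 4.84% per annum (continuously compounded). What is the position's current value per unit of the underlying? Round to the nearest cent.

PV(remaining dividends) I = 0.92·e^(−0.0484·3/12) + 1.27·e^(−0.0484·4/12) = 2.1586
Current forward F = (S − I)·e^(rT) = (46.73 − 2.1586)·e^(0.0484·7/12) = 44.5714 × 1.028636 = 45.8477
Value (long) = (F − K)·e^(−rT) = (45.8477 − 50.87) × 0.972162 = -4.8825
Value = -¥4.88

-¥4.88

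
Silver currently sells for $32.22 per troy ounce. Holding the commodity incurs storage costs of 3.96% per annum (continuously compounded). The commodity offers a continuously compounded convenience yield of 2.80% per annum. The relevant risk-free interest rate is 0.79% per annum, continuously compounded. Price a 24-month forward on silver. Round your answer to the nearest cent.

$33.50 per troy ounce

Net carry = r + u − y = 0.0079 + 0.0396 − 0.0280 = 0.0195
F = S·e^((r+u−y)T) = 32.22 · e^(0.0195 × 24/12) = 32.22 · e^0.039000
= 32.22 × 1.039770 = $33.50 per troy ounce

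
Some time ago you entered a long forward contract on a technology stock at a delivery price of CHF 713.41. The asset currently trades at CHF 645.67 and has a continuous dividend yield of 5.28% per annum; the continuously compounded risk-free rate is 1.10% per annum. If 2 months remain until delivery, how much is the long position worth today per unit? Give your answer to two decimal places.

Current fair forward for the remaining 2 months: F = S·e^((r − q)·T), (r − q) = 0.0110 − 0.0528 = -0.0418
F = 645.67 · e^(-0.0418 × 2/12) = 645.67 × 0.993058 = 641.1878
Value of long forward = (F − K)·e^(−rT) = (641.1878 − 713.41) · e^(−0.0110·2/12)
= -72.2222 × 0.998168 = -72.09

-CHF 72.09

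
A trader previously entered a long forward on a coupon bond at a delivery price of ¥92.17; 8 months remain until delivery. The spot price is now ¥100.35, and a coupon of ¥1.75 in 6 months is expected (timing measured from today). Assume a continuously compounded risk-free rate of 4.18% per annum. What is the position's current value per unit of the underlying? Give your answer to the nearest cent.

PV(remaining coupons) I = 1.75·e^(−0.0418·6/12) = 1.7138
Current forward F = (S − I)·e^(rT) = (100.35 − 1.7138)·e^(0.0418·8/12) = 98.6362 × 1.028259 = 101.4236
Value (long) = (F − K)·e^(−rT) = (101.4236 − 92.17) × 0.972518 = 8.9993
Value = ¥9.00

¥9.00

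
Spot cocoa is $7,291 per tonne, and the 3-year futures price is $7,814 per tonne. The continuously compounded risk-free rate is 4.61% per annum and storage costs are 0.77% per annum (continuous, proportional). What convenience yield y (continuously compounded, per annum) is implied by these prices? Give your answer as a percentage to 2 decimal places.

F = S·e^((r+u−y)T) ⇒ (r+u−y) = ln(F/S)/T
ln(7814/7291) = 0.069276; /T ⇒ 0.023092
y = r + u − ln(F/S)/T = 0.0461 + 0.0077 − 0.023092 = 0.030708
y = 3.07%

3.07%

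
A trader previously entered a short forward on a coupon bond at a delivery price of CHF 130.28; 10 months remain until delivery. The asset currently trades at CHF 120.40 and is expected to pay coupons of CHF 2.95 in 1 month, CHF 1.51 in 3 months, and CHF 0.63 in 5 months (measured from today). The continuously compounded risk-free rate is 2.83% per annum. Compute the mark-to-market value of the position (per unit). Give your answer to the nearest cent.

PV(remaining coupons) I = 2.95·e^(−0.0283·1/12) + 1.51·e^(−0.0283·3/12) + 0.63·e^(−0.0283·5/12) = 5.0650
Current forward F = (S − I)·e^(rT) = (120.40 − 5.0650)·e^(0.0283·10/12) = 115.3350 × 1.023864 = 118.0874
Value (long) = (F − K)·e^(−rT) = (118.0874 − 130.28) × 0.976693 = -11.9084
Short position value = −(long value) = CHF 11.91

CHF 11.91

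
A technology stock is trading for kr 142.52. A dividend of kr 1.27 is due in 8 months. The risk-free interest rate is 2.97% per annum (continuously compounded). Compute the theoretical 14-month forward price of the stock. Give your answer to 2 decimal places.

PV(dividends) I = 1.27·e^(−0.0297·8/12)
I = 1.2451
F = (S − I)·e^(rT) = (142.52 − 1.2451) · e^(0.0297·14/12)
= 141.2749 · e^0.034650 = 141.2749 × 1.035257 = kr 146.26

kr 146.26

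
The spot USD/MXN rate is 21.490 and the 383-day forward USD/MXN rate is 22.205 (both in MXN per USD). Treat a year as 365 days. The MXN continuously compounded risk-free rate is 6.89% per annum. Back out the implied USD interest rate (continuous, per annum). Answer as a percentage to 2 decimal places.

F = S·e^((r_MXN − r_USD)T) ⇒ r_USD = r_MXN − ln(F/S)/T
ln(22.205/21.490) = 0.032730; /(383/365) = 0.031192
r_USD = 0.0689 − 0.031192 = 0.037708
r_USD = 3.77%

3.77%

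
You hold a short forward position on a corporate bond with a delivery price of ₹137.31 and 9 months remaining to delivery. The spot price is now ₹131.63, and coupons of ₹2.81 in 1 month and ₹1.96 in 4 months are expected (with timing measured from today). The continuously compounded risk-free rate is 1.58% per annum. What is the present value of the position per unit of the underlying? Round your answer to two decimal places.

PV(remaining coupons) I = 2.81·e^(−0.0158·1/12) + 1.96·e^(−0.0158·4/12) = 4.7560
Current forward F = (S − I)·e^(rT) = (131.63 − 4.7560)·e^(0.0158·9/12) = 126.8740 × 1.011920 = 128.3863
Value (long) = (F − K)·e^(−rT) = (128.3863 − 137.31) × 0.988220 = -8.8186
Short position value = −(long value) = ₹8.82

₹8.82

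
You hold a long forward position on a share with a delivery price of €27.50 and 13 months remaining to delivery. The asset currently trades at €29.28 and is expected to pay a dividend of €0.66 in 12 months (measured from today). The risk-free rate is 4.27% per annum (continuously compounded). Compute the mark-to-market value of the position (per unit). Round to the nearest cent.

PV(remaining dividends) I = 0.66·e^(−0.0427·12/12) = 0.6324
Current forward F = (S − I)·e^(rT) = (29.28 − 0.6324)·e^(0.0427·13/12) = 28.6476 × 1.047345 = 30.0039
Value (long) = (F − K)·e^(−rT) = (30.0039 − 27.50) × 0.954795 = 2.3907
Value = €2.39

€2.39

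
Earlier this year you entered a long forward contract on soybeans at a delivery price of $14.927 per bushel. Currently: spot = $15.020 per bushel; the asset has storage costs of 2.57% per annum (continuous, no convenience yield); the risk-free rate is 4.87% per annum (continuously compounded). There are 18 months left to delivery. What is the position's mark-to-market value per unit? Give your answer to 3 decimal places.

$1.735 per bushel

Current fair forward for the remaining 18 months: F = S·e^((r + u)·T), (r + u) = 0.0487 + 0.0257 = 0.0744
F = 15.020 · e^(0.0744 × 18/12) = 15.020 × 1.118066 = 16.7934
Value of long forward = (F − K)·e^(−rT) = (16.7934 − 14.927) · e^(−0.0487·18/12)
= 1.8664 × 0.929554 = 1.735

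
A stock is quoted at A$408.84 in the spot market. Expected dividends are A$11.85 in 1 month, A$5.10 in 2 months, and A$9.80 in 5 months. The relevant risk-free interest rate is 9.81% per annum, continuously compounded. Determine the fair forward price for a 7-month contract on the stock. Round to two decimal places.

A$405.20

PV(dividends) I = 11.85·e^(−0.0981·1/12) + 5.10·e^(−0.0981·2/12) + 9.80·e^(−0.0981·5/12)
I = 11.7535 + 5.0173 + 9.4075 = 26.1783
F = (S − I)·e^(rT) = (408.84 − 26.1783) · e^(0.0981·7/12)
= 382.6617 · e^0.057225 = 382.6617 × 1.058894 = A$405.20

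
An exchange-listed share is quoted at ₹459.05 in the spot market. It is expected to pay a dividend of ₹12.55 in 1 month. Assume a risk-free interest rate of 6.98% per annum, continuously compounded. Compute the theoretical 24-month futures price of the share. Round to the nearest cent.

PV(dividends) I = 12.55·e^(−0.0698·1/12)
I = 12.4772
F = (S − I)·e^(rT) = (459.05 − 12.4772) · e^(0.0698·24/12)
= 446.5728 · e^0.139600 = 446.5728 × 1.149814 = ₹513.48

₹513.48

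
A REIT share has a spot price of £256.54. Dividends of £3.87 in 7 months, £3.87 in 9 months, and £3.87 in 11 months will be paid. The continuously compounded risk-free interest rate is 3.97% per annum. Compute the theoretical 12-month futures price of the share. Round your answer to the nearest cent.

PV(dividends) I = 3.87·e^(−0.0397·7/12) + 3.87·e^(−0.0397·9/12) + 3.87·e^(−0.0397·11/12)
I = 3.7814 + 3.7565 + 3.7317 = 11.2696
F = (S − I)·e^(rT) = (256.54 − 11.2696) · e^(0.0397·12/12)
= 245.2704 · e^0.039700 = 245.2704 × 1.040499 = £255.20

£255.20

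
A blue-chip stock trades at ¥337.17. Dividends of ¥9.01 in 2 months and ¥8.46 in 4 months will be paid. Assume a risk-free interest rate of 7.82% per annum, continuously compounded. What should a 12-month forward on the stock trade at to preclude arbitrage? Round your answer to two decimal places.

¥346.07

PV(dividends) I = 9.01·e^(−0.0782·2/12) + 8.46·e^(−0.0782·4/12)
I = 8.8933 + 8.2423 = 17.1356
F = (S − I)·e^(rT) = (337.17 − 17.1356) · e^(0.0782·12/12)
= 320.0344 · e^0.078200 = 320.0344 × 1.081339 = ¥346.07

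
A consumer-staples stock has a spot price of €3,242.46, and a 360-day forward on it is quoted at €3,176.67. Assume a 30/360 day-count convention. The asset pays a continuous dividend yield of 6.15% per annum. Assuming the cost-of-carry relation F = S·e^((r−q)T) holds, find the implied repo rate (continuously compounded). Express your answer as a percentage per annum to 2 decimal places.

From F = S·e^((r−q)T): (r − q) = ln(F/S)/T
ln(3176.67/3242.46) = ln(0.979710) = -0.020499
(r − q) = -0.020499 / (360/360) = -0.020499
r = ln(F/S)/T + q = -0.020499 + 0.0615 = 0.041001
r = 4.10%

4.10%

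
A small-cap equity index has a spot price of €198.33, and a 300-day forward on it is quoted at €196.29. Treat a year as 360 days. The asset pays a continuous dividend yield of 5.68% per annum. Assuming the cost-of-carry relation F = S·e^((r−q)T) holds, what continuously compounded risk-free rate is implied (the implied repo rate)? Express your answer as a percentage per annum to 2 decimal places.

From F = S·e^((r−q)T): (r − q) = ln(F/S)/T
ln(196.29/198.33) = ln(0.989714) = -0.010339
(r − q) = -0.010339 / (300/360) = -0.012407
r = ln(F/S)/T + q = -0.012407 + 0.0568 = 0.044393
r = 4.44%

4.44%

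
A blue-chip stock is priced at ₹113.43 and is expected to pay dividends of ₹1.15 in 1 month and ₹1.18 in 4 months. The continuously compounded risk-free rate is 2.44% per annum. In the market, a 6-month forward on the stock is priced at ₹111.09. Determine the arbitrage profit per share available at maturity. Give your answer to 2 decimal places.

PV(dividends) I = 1.15·e^(−0.0244·1/12) + 1.18·e^(−0.0244·4/12) = 2.3181
Fair forward F* = (S − I)·e^(rT) = (113.43 − 2.3181)·e^0.012200 = 111.1119 × 1.012275 = 112.4758
Market ₹111.09 < fair 112.4758: forward underpriced → reverse cash-and-carry (short the stock, invest proceeds at r, pay the dividends, go long the forward).
Profit at T = |F_mkt − F*| = |111.09 − 112.4758| = ₹1.39 per share

₹1.39 per share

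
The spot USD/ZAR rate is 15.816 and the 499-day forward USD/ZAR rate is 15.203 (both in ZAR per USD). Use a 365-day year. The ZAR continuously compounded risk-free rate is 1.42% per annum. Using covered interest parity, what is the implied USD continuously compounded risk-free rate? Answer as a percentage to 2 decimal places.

4.31%

F = S·e^((r_ZAR − r_USD)T) ⇒ r_USD = r_ZAR − ln(F/S)/T
ln(15.203/15.816) = -0.039529; /(499/365) = -0.028914
r_USD = 0.0142 + 0.028914 = 0.043114
r_USD = 4.31%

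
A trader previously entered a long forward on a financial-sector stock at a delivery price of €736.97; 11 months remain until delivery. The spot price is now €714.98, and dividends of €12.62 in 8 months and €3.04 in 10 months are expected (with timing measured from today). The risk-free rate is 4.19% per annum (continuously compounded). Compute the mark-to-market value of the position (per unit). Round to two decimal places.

-€9.43

PV(remaining dividends) I = 12.62·e^(−0.0419·8/12) + 3.04·e^(−0.0419·10/12) = 15.2080
Current forward F = (S − I)·e^(rT) = (714.98 − 15.2080)·e^(0.0419·11/12) = 699.7720 × 1.039155 = 727.1716
Value (long) = (F − K)·e^(−rT) = (727.1716 − 736.97) × 0.962320 = -9.4292
Value = -€9.43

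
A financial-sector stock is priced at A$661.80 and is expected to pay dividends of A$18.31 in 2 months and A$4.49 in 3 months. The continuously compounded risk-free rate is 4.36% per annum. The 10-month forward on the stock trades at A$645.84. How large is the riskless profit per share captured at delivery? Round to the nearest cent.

PV(dividends) I = 18.31·e^(−0.0436·2/12) + 4.49·e^(−0.0436·3/12) = 22.6188
Fair forward F* = (S − I)·e^(rT) = (661.80 − 22.6188)·e^0.036333 = 639.1812 × 1.037001 = 662.8315
Market A$645.84 < fair 662.8315: forward underpriced → reverse cash-and-carry (short the stock, invest proceeds at r, pay the dividends, go long the forward).
Profit at T = |F_mkt − F*| = |645.84 − 662.8315| = A$16.99 per share

A$16.99 per share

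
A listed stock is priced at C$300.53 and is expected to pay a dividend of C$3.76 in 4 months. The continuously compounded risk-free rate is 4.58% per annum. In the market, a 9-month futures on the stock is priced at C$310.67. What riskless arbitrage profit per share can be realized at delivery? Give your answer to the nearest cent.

C$3.47 per share

PV(dividends) I = 3.76·e^(−0.0458·4/12) = 3.7030
Fair futures F* = (S − I)·e^(rT) = (300.53 − 3.7030)·e^0.034350 = 296.8270 × 1.034947 = 307.2002
Market C$310.67 > fair 307.2002: forward overpriced → cash-and-carry (borrow at r, buy the stock and collect the dividends, short the forward).
Profit at T = |F_mkt − F*| = |310.67 − 307.2002| = C$3.47 per share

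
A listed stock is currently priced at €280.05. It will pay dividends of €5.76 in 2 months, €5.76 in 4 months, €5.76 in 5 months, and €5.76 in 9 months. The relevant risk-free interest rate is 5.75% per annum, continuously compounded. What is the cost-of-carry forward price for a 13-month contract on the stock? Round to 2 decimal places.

€274.11

PV(dividends) I = 5.76·e^(−0.0575·2/12) + 5.76·e^(−0.0575·4/12) + 5.76·e^(−0.0575·5/12) + 5.76·e^(−0.0575·9/12)
I = 5.7051 + 5.6507 + 5.6236 + 5.5169 = 22.4963
F = (S − I)·e^(rT) = (280.05 − 22.4963) · e^(0.0575·13/12)
= 257.5537 · e^0.062292 = 257.5537 × 1.064273 = €274.11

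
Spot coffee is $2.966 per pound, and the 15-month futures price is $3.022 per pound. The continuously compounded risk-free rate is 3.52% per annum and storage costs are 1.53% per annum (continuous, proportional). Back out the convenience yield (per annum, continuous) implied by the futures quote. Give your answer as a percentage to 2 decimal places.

F = S·e^((r+u−y)T) ⇒ (r+u−y) = ln(F/S)/T
ln(3.022/2.966) = 0.018705; /T ⇒ 0.014964
y = r + u − ln(F/S)/T = 0.0352 + 0.0153 − 0.014964 = 0.035536
y = 3.55%

3.55%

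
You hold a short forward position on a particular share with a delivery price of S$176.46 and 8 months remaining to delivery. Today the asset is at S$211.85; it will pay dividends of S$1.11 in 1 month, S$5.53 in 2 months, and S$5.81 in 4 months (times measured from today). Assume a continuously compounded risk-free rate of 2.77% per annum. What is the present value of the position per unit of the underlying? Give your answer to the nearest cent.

PV(remaining dividends) I = 1.11·e^(−0.0277·1/12) + 5.53·e^(−0.0277·2/12) + 5.81·e^(−0.0277·4/12) = 12.3686
Current forward F = (S − I)·e^(rT) = (211.85 − 12.3686)·e^(0.0277·8/12) = 199.4814 × 1.018638 = 203.1993
Value (long) = (F − K)·e^(−rT) = (203.1993 − 176.46) × 0.981703 = 26.2501
Short position value = −(long value) = -S$26.25

-S$26.25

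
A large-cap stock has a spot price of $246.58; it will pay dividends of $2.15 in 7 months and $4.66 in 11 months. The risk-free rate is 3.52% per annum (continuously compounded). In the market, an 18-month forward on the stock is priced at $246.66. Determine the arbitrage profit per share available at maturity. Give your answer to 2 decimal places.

$6.31 per share

PV(dividends) I = 2.15·e^(−0.0352·7/12) + 4.66·e^(−0.0352·11/12) = 6.6183
Fair forward F* = (S − I)·e^(rT) = (246.58 − 6.6183)·e^0.052800 = 239.9617 × 1.054219 = 252.9722
Market $246.66 < fair 252.9722: forward underpriced → reverse cash-and-carry (short the stock, invest proceeds at r, pay the dividends, go long the forward).
Profit at T = |F_mkt − F*| = |246.66 − 252.9722| = $6.31 per share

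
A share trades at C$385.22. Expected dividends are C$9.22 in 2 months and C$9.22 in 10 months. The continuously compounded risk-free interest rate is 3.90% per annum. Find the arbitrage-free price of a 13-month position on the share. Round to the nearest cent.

C$382.98

PV(dividends) I = 9.22·e^(−0.0390·2/12) + 9.22·e^(−0.0390·10/12)
I = 9.1603 + 8.9252 = 18.0855
F = (S − I)·e^(rT) = (385.22 − 18.0855) · e^(0.0390·13/12)
= 367.1345 · e^0.042250 = 367.1345 × 1.043155 = C$382.98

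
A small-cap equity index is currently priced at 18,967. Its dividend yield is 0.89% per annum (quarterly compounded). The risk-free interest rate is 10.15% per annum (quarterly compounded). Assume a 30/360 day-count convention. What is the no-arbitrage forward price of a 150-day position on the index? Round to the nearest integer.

F = S · (1+r/4)^(4T) / (1+q/4)^(4T)
= 18967 × 1.042648 / 1.003711 = 18967 × 1.038793
F = 19,703

19,703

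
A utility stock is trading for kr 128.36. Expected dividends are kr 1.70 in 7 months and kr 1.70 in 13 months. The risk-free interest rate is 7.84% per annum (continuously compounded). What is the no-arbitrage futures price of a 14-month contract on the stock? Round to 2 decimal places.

kr 137.16

PV(dividends) I = 1.70·e^(−0.0784·7/12) + 1.70·e^(−0.0784·13/12)
I = 1.6240 + 1.5616 = 3.1856
F = (S − I)·e^(rT) = (128.36 − 3.1856) · e^(0.0784·14/12)
= 125.1744 · e^0.091467 = 125.1744 × 1.095781 = kr 137.16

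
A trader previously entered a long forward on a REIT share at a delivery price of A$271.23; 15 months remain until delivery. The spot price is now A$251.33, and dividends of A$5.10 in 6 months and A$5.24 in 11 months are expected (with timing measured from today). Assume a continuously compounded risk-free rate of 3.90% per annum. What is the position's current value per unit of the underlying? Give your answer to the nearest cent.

PV(remaining dividends) I = 5.10·e^(−0.0390·6/12) + 5.24·e^(−0.0390·11/12) = 10.0575
Current forward F = (S − I)·e^(rT) = (251.33 − 10.0575)·e^(0.0390·15/12) = 241.2725 × 1.049958 = 253.3260
Value (long) = (F − K)·e^(−rT) = (253.3260 − 271.23) × 0.952419 = -17.0521
Value = -A$17.05

-A$17.05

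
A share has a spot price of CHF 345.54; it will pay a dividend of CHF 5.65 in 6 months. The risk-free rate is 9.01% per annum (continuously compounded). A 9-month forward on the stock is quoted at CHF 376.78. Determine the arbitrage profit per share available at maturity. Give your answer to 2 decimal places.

PV(dividends) I = 5.65·e^(−0.0901·6/12) = 5.4011
Fair forward F* = (S − I)·e^(rT) = (345.54 − 5.4011)·e^0.067575 = 340.1389 × 1.069910 = 363.9180
Market CHF 376.78 > fair 363.9180: forward overpriced → cash-and-carry (borrow at r, buy the stock and collect the dividends, short the forward).
Profit at T = |F_mkt − F*| = |376.78 − 363.9180| = CHF 12.86 per share

CHF 12.86 per share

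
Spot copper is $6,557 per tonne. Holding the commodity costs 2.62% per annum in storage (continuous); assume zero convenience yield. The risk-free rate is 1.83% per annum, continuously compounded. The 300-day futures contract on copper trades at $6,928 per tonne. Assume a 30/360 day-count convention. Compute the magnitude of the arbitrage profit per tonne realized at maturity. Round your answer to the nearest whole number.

Fair futures: F* = S·e^(carry·T), with carry = (r + u) = 0.0183 + 0.0262 = 0.0445
F* = 6557 · e^(0.0445 × 300/360) = 6557 · e^0.037083 = 6557 × 1.037779 = $6804.7169
Market $6928 > fair $6804.7169: forward overpriced → cash-and-carry (buy spot, short the forward).
At maturity, profit = |F_mkt − F*| = |6928 − 6804.7169| = $123 per tonne

$123 per tonne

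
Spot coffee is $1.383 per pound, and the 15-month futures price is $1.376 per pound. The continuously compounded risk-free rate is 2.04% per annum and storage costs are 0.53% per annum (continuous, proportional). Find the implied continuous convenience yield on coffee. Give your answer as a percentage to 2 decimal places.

2.98%

F = S·e^((r+u−y)T) ⇒ (r+u−y) = ln(F/S)/T
ln(1.376/1.383) = -0.005074; /T ⇒ -0.004059
y = r + u − ln(F/S)/T = 0.0204 + 0.0053 + 0.004059 = 0.029759
y = 2.98%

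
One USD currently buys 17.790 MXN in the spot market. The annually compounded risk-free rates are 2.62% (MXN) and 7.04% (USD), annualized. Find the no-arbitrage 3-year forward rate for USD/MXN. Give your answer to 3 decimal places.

By covered interest parity, F = S · (1+r_MXN)^T / (1+r_USD)^T
= 17.790 × 1.080677 / 1.226417 = 17.790 × 0.881166
F = 15.676 MXN per USD

15.676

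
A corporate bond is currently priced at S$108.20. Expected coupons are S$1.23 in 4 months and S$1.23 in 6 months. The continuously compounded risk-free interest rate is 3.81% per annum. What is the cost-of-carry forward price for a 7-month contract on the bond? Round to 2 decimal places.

S$108.16

PV(coupons) I = 1.23·e^(−0.0381·4/12) + 1.23·e^(−0.0381·6/12)
I = 1.2145 + 1.2068 = 2.4213
F = (S − I)·e^(rT) = (108.20 − 2.4213) · e^(0.0381·7/12)
= 105.7787 · e^0.022225 = 105.7787 × 1.022474 = S$108.16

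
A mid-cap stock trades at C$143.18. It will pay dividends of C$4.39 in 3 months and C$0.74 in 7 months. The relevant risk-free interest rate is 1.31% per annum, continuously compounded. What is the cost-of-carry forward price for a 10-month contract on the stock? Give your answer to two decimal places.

PV(dividends) I = 4.39·e^(−0.0131·3/12) + 0.74·e^(−0.0131·7/12)
I = 4.3756 + 0.7344 = 5.1100
F = (S − I)·e^(rT) = (143.18 − 5.1100) · e^(0.0131·10/12)
= 138.0700 · e^0.010917 = 138.0700 × 1.010977 = C$139.59

C$139.59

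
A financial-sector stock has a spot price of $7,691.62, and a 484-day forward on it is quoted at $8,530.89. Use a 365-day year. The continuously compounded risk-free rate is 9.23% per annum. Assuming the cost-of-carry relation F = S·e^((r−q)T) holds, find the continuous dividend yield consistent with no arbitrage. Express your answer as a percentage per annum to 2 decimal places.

1.42%

From F = S·e^((r−q)T): (r − q) = ln(F/S)/T
ln(8530.89/7691.62) = ln(1.109115) = 0.103562
(r − q) = 0.103562 / (484/365) = 0.078099
q = r − ln(F/S)/T = 0.0923 − 0.078099 = 0.014201
q = 1.42%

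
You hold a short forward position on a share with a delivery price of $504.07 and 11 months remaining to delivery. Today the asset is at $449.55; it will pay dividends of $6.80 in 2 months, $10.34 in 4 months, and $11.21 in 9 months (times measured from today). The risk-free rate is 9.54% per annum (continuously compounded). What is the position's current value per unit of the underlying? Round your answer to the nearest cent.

PV(remaining dividends) I = 6.80·e^(−0.0954·2/12) + 10.34·e^(−0.0954·4/12) + 11.21·e^(−0.0954·9/12) = 27.1450
Current forward F = (S − I)·e^(rT) = (449.55 − 27.1450)·e^(0.0954·11/12) = 422.4050 × 1.091388 = 461.0077
Value (long) = (F − K)·e^(−rT) = (461.0077 − 504.07) × 0.916265 = -39.4565
Short position value = −(long value) = $39.46

$39.46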